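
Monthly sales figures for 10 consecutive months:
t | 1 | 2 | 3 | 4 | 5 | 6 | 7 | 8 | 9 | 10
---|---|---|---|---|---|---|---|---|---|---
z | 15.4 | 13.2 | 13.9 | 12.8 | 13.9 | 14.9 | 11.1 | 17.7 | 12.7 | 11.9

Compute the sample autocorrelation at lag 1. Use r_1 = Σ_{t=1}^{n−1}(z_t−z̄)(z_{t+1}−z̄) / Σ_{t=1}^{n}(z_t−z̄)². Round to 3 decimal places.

-0.518

Mean z̄ = (15.4 + 13.2 + 13.9 + 12.8 + 13.9 + 14.9 + 11.1 + 17.7 + 12.7 + 11.9)/10 = 13.7500
Numerator Σ_{t=1}^{9}(z_t−z̄)(z_{t+1}−z̄) = -16.8225
Denominator Σ(z_t−z̄)² = 32.4450
r_1 = -16.8225 / 32.4450 = -0.518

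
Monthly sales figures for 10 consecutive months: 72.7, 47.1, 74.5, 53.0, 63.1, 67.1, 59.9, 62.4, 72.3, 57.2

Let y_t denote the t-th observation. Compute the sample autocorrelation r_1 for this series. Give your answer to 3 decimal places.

-0.721

Mean ȳ = (72.7 + 47.1 + 74.5 + 53.0 + 63.1 + 67.1 + 59.9 + 62.4 + 72.3 + 57.2)/10 = 62.9300
Numerator Σ_{t=1}^{9}(y_t−ȳ)(y_{t+1}−ȳ) = -523.3669
Denominator Σ(y_t−ȳ)² = 726.0210
r_1 = -523.3669 / 726.0210 = -0.721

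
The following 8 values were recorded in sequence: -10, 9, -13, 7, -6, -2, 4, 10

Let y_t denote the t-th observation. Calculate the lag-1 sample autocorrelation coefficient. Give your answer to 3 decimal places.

-0.534

Mean ȳ = (-10 + 9 − 13 + 7 − 6 − 2 + 4 + 10)/8 = -0.1250
Deviations from mean: -9.8750, 9.1250, -12.8750, 7.1250, -5.8750, -1.8750, 4.1250, 10.1250
Σ(y_t−ȳ)(y_{t+1}−ȳ) = (-90.1094) + (-117.4844) + (-91.7344) + (-41.8594) + (11.0156) + (-7.7344) + (41.7656) = -296.1406
Denominator Σ(y_t−ȳ)² = 554.8750
r_1 = -296.1406 / 554.8750 = -0.534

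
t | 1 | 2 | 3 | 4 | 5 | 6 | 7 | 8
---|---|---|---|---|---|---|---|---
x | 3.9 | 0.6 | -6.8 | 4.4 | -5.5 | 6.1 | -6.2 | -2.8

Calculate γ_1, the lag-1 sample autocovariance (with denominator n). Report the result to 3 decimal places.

Mean x̄ = (3.9 + 0.6 − 6.8 + 4.4 − 5.5 + 6.1 − 6.2 − 2.8)/8 = -0.7875
Deviations: 4.6875, 1.3875, -6.0125, 5.1875, -4.7125, 6.8875, -5.4125, -2.0125
Σ_{t=1}^{7}(x_t−x̄)(x_{t+1}−x̄) = -116.3177
γ_1 = -116.3177 / 8 = -14.540

-14.540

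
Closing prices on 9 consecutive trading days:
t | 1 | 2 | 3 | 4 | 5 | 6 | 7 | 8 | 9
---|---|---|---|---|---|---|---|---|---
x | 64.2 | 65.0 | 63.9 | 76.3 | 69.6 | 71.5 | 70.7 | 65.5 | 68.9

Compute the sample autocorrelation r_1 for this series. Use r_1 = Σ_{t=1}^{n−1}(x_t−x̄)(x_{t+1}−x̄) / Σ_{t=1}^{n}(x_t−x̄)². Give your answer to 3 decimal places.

Mean x̄ = (64.2 + 65.0 + 63.9 + 76.3 + 69.6 + 71.5 + 70.7 + 65.5 + 68.9)/9 = 68.4000
Numerator Σ_{t=1}^{8}(x_t−x̄)(x_{t+1}−x̄) = 6.2400
Denominator Σ(x_t−x̄)² = 136.8600
r_1 = 6.2400 / 136.8600 = 0.046

0.046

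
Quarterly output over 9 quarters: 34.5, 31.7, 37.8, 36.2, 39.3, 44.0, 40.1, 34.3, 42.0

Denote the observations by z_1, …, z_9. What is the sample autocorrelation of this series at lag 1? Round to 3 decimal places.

0.146

Mean z̄ = (34.5 + 31.7 + 37.8 + 36.2 + 39.3 + 44.0 + 40.1 + 34.3 + 42.0)/9 = 37.7667
Numerator Σ_{t=1}^{8}(z_t−z̄)(z_{t+1}−z̄) = 18.4989
Denominator Σ(z_t−z̄)² = 126.5200
r_1 = 18.4989 / 126.5200 = 0.146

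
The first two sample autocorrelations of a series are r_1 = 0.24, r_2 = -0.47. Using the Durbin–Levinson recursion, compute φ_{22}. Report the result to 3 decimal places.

φ_{22} = (r_2 − r_1²) / (1 − r_1²)
r_1² = (0.24)² = 0.0576
Numerator = -0.47 − 0.0576 = -0.5276; denominator = 1 − 0.0576 = 0.9424
φ_{22} = -0.5276 / 0.9424 = -0.560

-0.560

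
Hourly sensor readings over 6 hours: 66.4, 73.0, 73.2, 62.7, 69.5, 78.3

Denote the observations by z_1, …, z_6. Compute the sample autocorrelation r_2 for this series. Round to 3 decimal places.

Mean z̄ = (66.4 + 73.0 + 73.2 + 62.7 + 69.5 + 78.3)/6 = 70.5167
Numerator Σ_{t=1}^{4}(z_t−z̄)(z_{t+2}−z̄) = -94.0256
Denominator Σ(z_t−z̄)² = 153.0283
r_2 = -94.0256 / 153.0283 = -0.614

-0.614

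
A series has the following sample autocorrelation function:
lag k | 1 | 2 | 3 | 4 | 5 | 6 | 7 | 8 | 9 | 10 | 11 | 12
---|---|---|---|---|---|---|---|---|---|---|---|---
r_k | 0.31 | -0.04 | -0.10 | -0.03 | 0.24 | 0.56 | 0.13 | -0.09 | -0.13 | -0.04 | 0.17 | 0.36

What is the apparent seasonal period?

The largest autocorrelation is r_6 = 0.56, with a weaker echo at lag 12 (0.36); the remaining lags stay at or below 0.31.
The dominant spike at lag 6 indicates a seasonal period of 6.

6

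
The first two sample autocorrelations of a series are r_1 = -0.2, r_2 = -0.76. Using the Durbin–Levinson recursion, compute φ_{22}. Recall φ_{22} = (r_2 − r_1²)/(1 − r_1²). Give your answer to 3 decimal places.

φ_{22} = (r_2 − r_1²) / (1 − r_1²)
r_1² = (-0.2)² = 0.04
Numerator = -0.76 − 0.0400 = -0.8000; denominator = 1 − 0.0400 = 0.9600
φ_{22} = -0.8000 / 0.9600 = -0.833

-0.833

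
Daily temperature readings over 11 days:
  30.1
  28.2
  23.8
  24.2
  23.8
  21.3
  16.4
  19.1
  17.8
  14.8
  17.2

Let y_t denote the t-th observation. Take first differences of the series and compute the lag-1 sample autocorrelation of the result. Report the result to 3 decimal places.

-0.318

First differences Δy: -1.9, -4.4, 0.4, -0.4, -2.5, -4.9, 2.7, -1.3, -3.0, 2.4
Mean of differences = -1.2900
Numerator Σ(Δy_t−Δȳ)(Δy_{t+1}−Δȳ) = -19.3001
Denominator Σ(Δy_t−Δȳ)² = 60.6490
r_1(Δy) = -19.3001 / 60.6490 = -0.318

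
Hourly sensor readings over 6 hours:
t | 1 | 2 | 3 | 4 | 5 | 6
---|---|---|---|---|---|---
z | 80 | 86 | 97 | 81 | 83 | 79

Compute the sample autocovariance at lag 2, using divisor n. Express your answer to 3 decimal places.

Mean z̄ = (80 + 86 + 97 + 81 + 83 + 79)/6 = 84.3333
Σ_{t=1}^{4}(z_t−z̄)(z_{t+2}−z̄) = -59.5556
γ_2 = -59.5556 / 6 = -9.926

-9.926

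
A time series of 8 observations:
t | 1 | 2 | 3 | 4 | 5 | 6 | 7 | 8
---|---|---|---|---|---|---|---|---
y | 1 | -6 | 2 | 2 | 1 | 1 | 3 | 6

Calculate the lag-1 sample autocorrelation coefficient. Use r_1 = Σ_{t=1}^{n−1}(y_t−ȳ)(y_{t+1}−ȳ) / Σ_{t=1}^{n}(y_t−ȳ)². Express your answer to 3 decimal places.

Mean ȳ = (1 − 6 + 2 + 2 + 1 + 1 + 3 + 6)/8 = 1.2500
Deviations from mean: -0.2500, -7.2500, 0.7500, 0.7500, -0.2500, -0.2500, 1.7500, 4.7500
Numerator Σ_{t=1}^{7}(y_t−ȳ)(y_{t+1}−ȳ) = 4.6875
Denominator Σ(y_t−ȳ)² = 79.5000
r_1 = 4.6875 / 79.5000 = 0.059

0.059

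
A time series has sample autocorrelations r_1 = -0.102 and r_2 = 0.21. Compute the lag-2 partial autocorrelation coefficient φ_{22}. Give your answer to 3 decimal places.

0.202

φ_{22} = (r_2 − r_1²) / (1 − r_1²)
r_1² = (-0.102)² = 0.010404
Numerator = 0.21 − 0.0104 = 0.1996; denominator = 1 − 0.0104 = 0.9896
φ_{22} = 0.1996 / 0.9896 = 0.202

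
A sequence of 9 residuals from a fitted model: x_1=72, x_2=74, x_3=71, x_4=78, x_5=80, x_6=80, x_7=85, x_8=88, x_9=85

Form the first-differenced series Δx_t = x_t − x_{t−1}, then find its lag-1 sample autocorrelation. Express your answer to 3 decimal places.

-0.369

First differences Δx: 2, -3, 7, 2, 0, 5, 3, -3
Mean of differences = 1.6250
Numerator Σ(Δx_t−Δx̄)(Δx_{t+1}−Δx̄) = -32.3906
Denominator Σ(Δx_t−Δx̄)² = 87.8750
r_1(Δx) = -32.3906 / 87.8750 = -0.369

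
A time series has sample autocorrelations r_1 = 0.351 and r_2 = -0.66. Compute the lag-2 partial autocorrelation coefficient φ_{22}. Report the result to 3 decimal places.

φ_{22} = (r_2 − r_1²) / (1 − r_1²)
r_1² = (0.351)² = 0.123201
Numerator = -0.66 − 0.1232 = -0.7832; denominator = 1 − 0.1232 = 0.8768
φ_{22} = -0.7832 / 0.8768 = -0.893

-0.893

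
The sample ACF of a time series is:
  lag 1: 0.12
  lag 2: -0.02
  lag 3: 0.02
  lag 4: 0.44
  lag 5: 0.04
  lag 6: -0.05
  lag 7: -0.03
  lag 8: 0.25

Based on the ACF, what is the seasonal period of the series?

4

The largest autocorrelation is r_4 = 0.44, with a weaker echo at lag 8 (0.25); the remaining lags stay at or below 0.12.
The dominant spike at lag 4 indicates a seasonal period of 4.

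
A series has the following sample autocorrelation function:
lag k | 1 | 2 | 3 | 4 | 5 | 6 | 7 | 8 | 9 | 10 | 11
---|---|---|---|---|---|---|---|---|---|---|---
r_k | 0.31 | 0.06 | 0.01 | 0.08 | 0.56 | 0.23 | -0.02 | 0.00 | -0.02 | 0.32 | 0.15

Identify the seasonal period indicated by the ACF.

The largest autocorrelation is r_5 = 0.56, with a weaker echo at lag 10 (0.32); the remaining lags stay at or below 0.31. The elevated value at lag 1 (0.31), dropping to 0.06 at lag 2, reflects decaying short-term dependence rather than seasonality.
The dominant spike at lag 5 indicates a seasonal period of 5.

5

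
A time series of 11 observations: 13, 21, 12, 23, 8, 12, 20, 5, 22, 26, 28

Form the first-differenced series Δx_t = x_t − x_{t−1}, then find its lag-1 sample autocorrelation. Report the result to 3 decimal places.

First differences Δx: 8, -9, 11, -15, 4, 8, -15, 17, 4, 2
Mean of differences = 1.5000
Numerator Σ(Δx_t−Δx̄)(Δx_{t+1}−Δx̄) = -672.7500
Denominator Σ(Δx_t−Δx̄)² = 1082.5000
r_1(Δx) = -672.7500 / 1082.5000 = -0.621

-0.621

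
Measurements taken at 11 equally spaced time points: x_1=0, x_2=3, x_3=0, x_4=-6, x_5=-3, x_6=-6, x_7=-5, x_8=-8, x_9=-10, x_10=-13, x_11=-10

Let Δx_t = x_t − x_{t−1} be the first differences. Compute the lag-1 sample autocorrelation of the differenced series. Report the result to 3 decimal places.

-0.404

First differences Δx: 3, -3, -6, 3, -3, 1, -3, -2, -3, 3
Mean of differences = -1.0000
Numerator Σ(Δx_t−Δx̄)(Δx_{t+1}−Δx̄) = -38.0000
Denominator Σ(Δx_t−Δx̄)² = 94.0000
r_1(Δx) = -38.0000 / 94.0000 = -0.404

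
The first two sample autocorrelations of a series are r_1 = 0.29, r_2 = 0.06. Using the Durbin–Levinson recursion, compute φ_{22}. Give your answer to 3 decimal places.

φ_{22} = (r_2 − r_1²) / (1 − r_1²)
r_1² = (0.29)² = 0.0841
Numerator = 0.06 − 0.0841 = -0.0241; denominator = 1 − 0.0841 = 0.9159
φ_{22} = -0.0241 / 0.9159 = -0.026

-0.026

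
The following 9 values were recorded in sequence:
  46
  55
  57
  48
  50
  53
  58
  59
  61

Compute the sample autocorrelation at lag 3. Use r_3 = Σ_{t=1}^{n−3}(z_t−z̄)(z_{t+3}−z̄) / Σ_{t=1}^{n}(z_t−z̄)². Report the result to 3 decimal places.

-0.041

Mean z̄ = (46 + 55 + 57 + 48 + 50 + 53 + 58 + 59 + 61)/9 = 54.1111
Σ(z_t−z̄)(z_{t+3}−z̄) = (49.5679) + (-3.6543) + (-3.2099) + (-23.7654) + (-20.0988) + (-7.6543) = -8.8148
Denominator Σ(z_t−z̄)² = 216.8889
r_3 = -8.8148 / 216.8889 = -0.041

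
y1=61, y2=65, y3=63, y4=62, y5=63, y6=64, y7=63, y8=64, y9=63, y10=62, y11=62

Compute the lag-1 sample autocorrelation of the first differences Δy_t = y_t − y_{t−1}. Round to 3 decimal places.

-0.287

First differences Δy: 4, -2, -1, 1, 1, -1, 1, -1, -1, 0
Mean of differences = 0.1000
Numerator Σ(Δy_t−Δȳ)(Δy_{t+1}−Δȳ) = -7.7100
Denominator Σ(Δy_t−Δȳ)² = 26.9000
r_1(Δy) = -7.7100 / 26.9000 = -0.287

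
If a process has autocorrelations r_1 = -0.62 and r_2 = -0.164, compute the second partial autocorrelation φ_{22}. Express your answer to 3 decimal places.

-0.891

φ_{22} = (r_2 − r_1²) / (1 − r_1²)
r_1² = (-0.62)² = 0.3844
Numerator = -0.164 − 0.3844 = -0.5484; denominator = 1 − 0.3844 = 0.6156
φ_{22} = -0.5484 / 0.6156 = -0.891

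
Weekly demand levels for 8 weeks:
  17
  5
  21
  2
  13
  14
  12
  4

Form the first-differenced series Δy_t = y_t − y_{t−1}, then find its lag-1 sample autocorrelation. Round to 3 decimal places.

-0.723

First differences Δy: -12, 16, -19, 11, 1, -2, -8
Mean of differences = -1.8571
Numerator Σ(Δy_t−Δȳ)(Δy_{t+1}−Δȳ) = -670.4490
Denominator Σ(Δy_t−Δȳ)² = 926.8571
r_1(Δy) = -670.4490 / 926.8571 = -0.723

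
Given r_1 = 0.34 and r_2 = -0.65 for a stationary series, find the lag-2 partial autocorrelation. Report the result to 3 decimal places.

φ_{22} = (r_2 − r_1²) / (1 − r_1²)
r_1² = (0.34)² = 0.1156
Numerator = -0.65 − 0.1156 = -0.7656; denominator = 1 − 0.1156 = 0.8844
φ_{22} = -0.7656 / 0.8844 = -0.866

-0.866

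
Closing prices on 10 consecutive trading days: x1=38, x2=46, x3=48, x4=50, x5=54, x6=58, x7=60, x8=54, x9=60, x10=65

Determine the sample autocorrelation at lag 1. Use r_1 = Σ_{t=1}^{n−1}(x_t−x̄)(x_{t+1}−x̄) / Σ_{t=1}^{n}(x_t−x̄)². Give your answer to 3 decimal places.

0.500

Mean x̄ = (38 + 46 + 48 + 50 + 54 + 58 + 60 + 54 + 60 + 65)/10 = 53.3000
Numerator Σ_{t=1}^{9}(x_t−x̄)(x_{t+1}−x̄) = 288.1100
Denominator Σ(x_t−x̄)² = 576.1000
r_1 = 288.1100 / 576.1000 = 0.500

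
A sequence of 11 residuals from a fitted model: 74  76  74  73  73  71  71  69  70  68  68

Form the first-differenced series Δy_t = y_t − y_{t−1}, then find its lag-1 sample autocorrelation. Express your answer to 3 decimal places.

First differences Δy: 2, -2, -1, 0, -2, 0, -2, 1, -2, 0
Mean of differences = -0.6000
Numerator Σ(Δy_t−Δȳ)(Δy_{t+1}−Δȳ) = -11.1600
Denominator Σ(Δy_t−Δȳ)² = 18.4000
r_1(Δy) = -11.1600 / 18.4000 = -0.607

-0.607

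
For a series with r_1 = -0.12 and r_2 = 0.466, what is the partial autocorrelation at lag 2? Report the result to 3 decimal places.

0.458

φ_{22} = (r_2 − r_1²) / (1 − r_1²)
r_1² = (-0.12)² = 0.0144
Numerator = 0.466 − 0.0144 = 0.4516; denominator = 1 − 0.0144 = 0.9856
φ_{22} = 0.4516 / 0.9856 = 0.458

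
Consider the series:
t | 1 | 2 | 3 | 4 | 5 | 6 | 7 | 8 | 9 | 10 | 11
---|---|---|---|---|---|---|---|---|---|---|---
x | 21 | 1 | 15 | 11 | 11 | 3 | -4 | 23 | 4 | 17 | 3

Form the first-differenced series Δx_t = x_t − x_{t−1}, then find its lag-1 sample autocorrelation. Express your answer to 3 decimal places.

-0.645

First differences Δx: -20, 14, -4, 0, -8, -7, 27, -19, 13, -14
Mean of differences = -1.8000
Numerator Σ(Δx_t−Δx̄)(Δx_{t+1}−Δx̄) = -1385.4400
Denominator Σ(Δx_t−Δx̄)² = 2147.6000
r_1(Δx) = -1385.4400 / 2147.6000 = -0.645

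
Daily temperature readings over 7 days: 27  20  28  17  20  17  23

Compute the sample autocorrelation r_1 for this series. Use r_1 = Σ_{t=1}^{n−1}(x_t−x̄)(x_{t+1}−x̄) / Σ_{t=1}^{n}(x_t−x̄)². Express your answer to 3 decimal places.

-0.330

Mean x̄ = (27 + 20 + 28 + 17 + 20 + 17 + 23)/7 = 21.7143
Deviations from mean: 5.2857, -1.7143, 6.2857, -4.7143, -1.7143, -4.7143, 1.2857
Numerator Σ_{t=1}^{6}(x_t−x̄)(x_{t+1}−x̄) = -39.3673
Denominator Σ(x_t−x̄)² = 119.4286
r_1 = -39.3673 / 119.4286 = -0.330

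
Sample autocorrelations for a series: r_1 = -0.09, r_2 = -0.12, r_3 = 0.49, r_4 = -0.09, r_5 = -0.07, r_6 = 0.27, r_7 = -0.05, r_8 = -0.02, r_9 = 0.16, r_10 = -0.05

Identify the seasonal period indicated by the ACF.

The largest autocorrelation is r_3 = 0.49, with weaker echoes at lags 6 (0.27) and 9 (0.16); the remaining lags stay at or below -0.02.
The dominant spike at lag 3 indicates a seasonal period of 3.

3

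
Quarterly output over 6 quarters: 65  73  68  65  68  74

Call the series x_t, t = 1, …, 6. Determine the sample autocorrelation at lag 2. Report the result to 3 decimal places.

Mean x̄ = (65 + 73 + 68 + 65 + 68 + 74)/6 = 68.8333
Deviations from mean: -3.8333, 4.1667, -0.8333, -3.8333, -0.8333, 5.1667
Σ(x_t−x̄)(x_{t+2}−x̄) = (3.1944) + (-15.9722) + (0.6944) + (-19.8056) = -31.8889
Denominator Σ(x_t−x̄)² = 74.8333
r_2 = -31.8889 / 74.8333 = -0.426

-0.426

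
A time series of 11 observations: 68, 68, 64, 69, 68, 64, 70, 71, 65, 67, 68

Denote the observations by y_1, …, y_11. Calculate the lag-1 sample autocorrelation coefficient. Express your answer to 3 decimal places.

Mean ȳ = (68 + 68 + 64 + 69 + 68 + 64 + 70 + 71 + 65 + 67 + 68)/11 = 67.4545
Numerator Σ_{t=1}^{10}(y_t−ȳ)(y_{t+1}−ȳ) = -15.5702
Denominator Σ(y_t−ȳ)² = 52.7273
r_1 = -15.5702 / 52.7273 = -0.295

-0.295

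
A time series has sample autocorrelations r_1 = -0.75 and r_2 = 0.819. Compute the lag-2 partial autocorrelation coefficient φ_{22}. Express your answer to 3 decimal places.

0.586

φ_{22} = (r_2 − r_1²) / (1 − r_1²)
r_1² = (-0.75)² = 0.5625
Numerator = 0.819 − 0.5625 = 0.2565; denominator = 1 − 0.5625 = 0.4375
φ_{22} = 0.2565 / 0.4375 = 0.586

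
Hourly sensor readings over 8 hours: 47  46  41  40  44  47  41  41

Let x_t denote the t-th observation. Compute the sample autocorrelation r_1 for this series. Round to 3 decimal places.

Mean x̄ = (47 + 46 + 41 + 40 + 44 + 47 + 41 + 41)/8 = 43.3750
Deviations from mean: 3.6250, 2.6250, -2.3750, -3.3750, 0.6250, 3.6250, -2.3750, -2.3750
Numerator Σ_{t=1}^{7}(x_t−x̄)(x_{t+1}−x̄) = 8.4844
Denominator Σ(x_t−x̄)² = 61.8750
r_1 = 8.4844 / 61.8750 = 0.137

0.137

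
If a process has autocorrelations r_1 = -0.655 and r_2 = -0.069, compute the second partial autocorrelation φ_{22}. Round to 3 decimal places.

φ_{22} = (r_2 − r_1²) / (1 − r_1²)
r_1² = (-0.655)² = 0.429025
Numerator = -0.069 − 0.4290 = -0.4980; denominator = 1 − 0.4290 = 0.5710
φ_{22} = -0.4980 / 0.5710 = -0.872

-0.872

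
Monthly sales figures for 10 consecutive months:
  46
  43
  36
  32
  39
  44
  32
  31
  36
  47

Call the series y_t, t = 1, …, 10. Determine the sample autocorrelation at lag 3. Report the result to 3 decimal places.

-0.271

Mean ȳ = (46 + 43 + 36 + 32 + 39 + 44 + 32 + 31 + 36 + 47)/10 = 38.6000
Σ(y_t−ȳ)(y_{t+3}−ȳ) = (-48.8400) + (1.7600) + (-14.0400) + (43.5600) + (-3.0400) + (-14.0400) + (-55.4400) = -90.0800
Denominator Σ(y_t−ȳ)² = 332.4000
r_3 = -90.0800 / 332.4000 = -0.271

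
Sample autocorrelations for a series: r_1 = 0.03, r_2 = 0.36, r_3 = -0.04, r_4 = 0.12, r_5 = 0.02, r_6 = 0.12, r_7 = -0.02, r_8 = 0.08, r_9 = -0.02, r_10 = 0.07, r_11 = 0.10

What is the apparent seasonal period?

The largest autocorrelation is r_2 = 0.36; the remaining lags stay at or below 0.12.
The dominant spike at lag 2 indicates a seasonal period of 2.

2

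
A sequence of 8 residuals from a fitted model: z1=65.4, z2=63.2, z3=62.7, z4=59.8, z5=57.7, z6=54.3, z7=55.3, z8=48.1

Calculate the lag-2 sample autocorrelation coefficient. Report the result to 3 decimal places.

Mean z̄ = (65.4 + 63.2 + 62.7 + 59.8 + 57.7 + 54.3 + 55.3 + 48.1)/8 = 58.3125
Numerator Σ_{t=1}^{6}(z_t−z̄)(z_{t+2}−z̄) = 72.5334
Denominator Σ(z_t−z̄)² = 225.4288
r_2 = 72.5334 / 225.4288 = 0.322

0.322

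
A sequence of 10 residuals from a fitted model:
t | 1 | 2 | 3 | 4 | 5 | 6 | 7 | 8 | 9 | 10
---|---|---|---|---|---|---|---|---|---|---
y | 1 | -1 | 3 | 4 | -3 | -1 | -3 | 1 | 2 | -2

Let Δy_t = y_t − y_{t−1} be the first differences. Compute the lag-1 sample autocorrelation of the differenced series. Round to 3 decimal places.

First differences Δy: -2, 4, 1, -7, 2, -2, 4, 1, -4
Mean of differences = -0.3333
Numerator Σ(Δy_t−Δȳ)(Δy_{t+1}−Δȳ) = -36.1111
Denominator Σ(Δy_t−Δȳ)² = 110.0000
r_1(Δy) = -36.1111 / 110.0000 = -0.328

-0.328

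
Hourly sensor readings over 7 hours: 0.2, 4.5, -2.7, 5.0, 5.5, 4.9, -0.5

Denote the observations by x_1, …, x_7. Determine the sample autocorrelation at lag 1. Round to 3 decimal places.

Mean x̄ = (0.2 + 4.5 − 2.7 + 5.0 + 5.5 + 4.9 − 0.5)/7 = 2.4143
Σ(x_t−x̄)(x_{t+1}−x̄) = (-4.6184) + (-10.6669) + (-13.2241) + (7.9788) + (7.6702) + (-7.2441) = -20.1045
Denominator Σ(x_t−x̄)² = 66.2886
r_1 = -20.1045 / 66.2886 = -0.303

-0.303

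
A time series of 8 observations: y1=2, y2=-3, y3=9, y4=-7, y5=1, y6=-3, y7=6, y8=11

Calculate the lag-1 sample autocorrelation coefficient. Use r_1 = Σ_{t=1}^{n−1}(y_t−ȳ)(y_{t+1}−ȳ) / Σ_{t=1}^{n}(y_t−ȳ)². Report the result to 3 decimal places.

-0.245

Mean ȳ = (2 − 3 + 9 − 7 + 1 − 3 + 6 + 11)/8 = 2.0000
Deviations from mean: 0.0000, -5.0000, 7.0000, -9.0000, -1.0000, -5.0000, 4.0000, 9.0000
Σ(y_t−ȳ)(y_{t+1}−ȳ) = (0.0000) + (-35.0000) + (-63.0000) + (9.0000) + (5.0000) + (-20.0000) + (36.0000) = -68.0000
Denominator Σ(y_t−ȳ)² = 278.0000
r_1 = -68.0000 / 278.0000 = -0.245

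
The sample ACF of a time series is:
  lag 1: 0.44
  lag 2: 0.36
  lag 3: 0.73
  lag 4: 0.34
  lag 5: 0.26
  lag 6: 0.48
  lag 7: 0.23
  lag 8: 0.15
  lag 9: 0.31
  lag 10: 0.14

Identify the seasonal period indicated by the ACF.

3

The largest autocorrelation is r_3 = 0.73, with a weaker echo at lag 6 (0.48); the remaining lags stay at or below 0.44. The elevated value at lag 1 (0.44), dropping to 0.36 at lag 2, reflects decaying short-term dependence rather than seasonality.
The dominant spike at lag 3 indicates a seasonal period of 3.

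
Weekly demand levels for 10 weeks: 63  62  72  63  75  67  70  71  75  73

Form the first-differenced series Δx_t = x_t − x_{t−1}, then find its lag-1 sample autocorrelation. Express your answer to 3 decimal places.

First differences Δx: -1, 10, -9, 12, -8, 3, 1, 4, -2
Mean of differences = 1.1111
Numerator Σ(Δx_t−Δx̄)(Δx_{t+1}−Δx̄) = -344.6790
Denominator Σ(Δx_t−Δx̄)² = 408.8889
r_1(Δx) = -344.6790 / 408.8889 = -0.843

-0.843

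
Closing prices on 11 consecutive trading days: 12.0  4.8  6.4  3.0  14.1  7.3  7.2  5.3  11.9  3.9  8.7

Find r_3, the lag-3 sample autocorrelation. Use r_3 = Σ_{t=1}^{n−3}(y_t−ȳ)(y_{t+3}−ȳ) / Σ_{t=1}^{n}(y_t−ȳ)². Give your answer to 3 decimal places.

Mean ȳ = (12.0 + 4.8 + 6.4 + 3.0 + 14.1 + 7.3 + 7.2 + 5.3 + 11.9 + 3.9 + 8.7)/11 = 7.6909
Numerator Σ_{t=1}^{8}(y_t−ȳ)(y_{t+3}−ȳ) = -53.4548
Denominator Σ(y_t−ȳ)² = 130.8891
r_3 = -53.4548 / 130.8891 = -0.408

-0.408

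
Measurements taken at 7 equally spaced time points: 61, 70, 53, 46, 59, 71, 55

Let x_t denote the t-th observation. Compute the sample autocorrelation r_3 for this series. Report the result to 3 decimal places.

-0.087

Mean x̄ = (61 + 70 + 53 + 46 + 59 + 71 + 55)/7 = 59.2857
Deviations from mean: 1.7143, 10.7143, -6.2857, -13.2857, -0.2857, 11.7143, -4.2857
Σ(x_t−x̄)(x_{t+3}−x̄) = (-22.7755) + (-3.0612) + (-73.6327) + (56.9388) = -42.5306
Denominator Σ(x_t−x̄)² = 489.4286
r_3 = -42.5306 / 489.4286 = -0.087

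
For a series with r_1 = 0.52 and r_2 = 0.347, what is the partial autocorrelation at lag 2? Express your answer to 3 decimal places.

φ_{22} = (r_2 − r_1²) / (1 − r_1²)
r_1² = (0.52)² = 0.2704
Numerator = 0.347 − 0.2704 = 0.0766; denominator = 1 − 0.2704 = 0.7296
φ_{22} = 0.0766 / 0.7296 = 0.105

0.105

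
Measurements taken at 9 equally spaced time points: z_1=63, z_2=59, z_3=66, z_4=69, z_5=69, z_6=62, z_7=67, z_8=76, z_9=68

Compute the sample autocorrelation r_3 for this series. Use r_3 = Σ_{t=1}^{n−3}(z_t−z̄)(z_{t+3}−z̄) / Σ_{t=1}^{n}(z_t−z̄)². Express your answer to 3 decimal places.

-0.036

Mean z̄ = (63 + 59 + 66 + 69 + 69 + 62 + 67 + 76 + 68)/9 = 66.5556
Σ(z_t−z̄)(z_{t+3}−z̄) = (-8.6914) + (-18.4691) + (2.5309) + (1.0864) + (23.0864) + (-6.5802) = -7.0370
Denominator Σ(z_t−z̄)² = 194.2222
r_3 = -7.0370 / 194.2222 = -0.036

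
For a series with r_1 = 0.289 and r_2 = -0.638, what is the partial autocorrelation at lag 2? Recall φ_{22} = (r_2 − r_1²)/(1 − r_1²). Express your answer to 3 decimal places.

-0.787

φ_{22} = (r_2 − r_1²) / (1 − r_1²)
r_1² = (0.289)² = 0.083521
Numerator = -0.638 − 0.0835 = -0.7215; denominator = 1 − 0.0835 = 0.9165
φ_{22} = -0.7215 / 0.9165 = -0.787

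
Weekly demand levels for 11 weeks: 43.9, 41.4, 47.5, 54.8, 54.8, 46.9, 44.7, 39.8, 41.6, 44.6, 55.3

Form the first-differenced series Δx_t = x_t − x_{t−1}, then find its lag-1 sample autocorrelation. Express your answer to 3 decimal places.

First differences Δx: -2.5, 6.1, 7.3, 0.0, -7.9, -2.2, -4.9, 1.8, 3.0, 10.7
Mean of differences = 1.1400
Numerator Σ(Δx_t−Δx̄)(Δx_{t+1}−Δx̄) = 81.1724
Denominator Σ(Δx_t−Δx̄)² = 301.7440
r_1(Δx) = 81.1724 / 301.7440 = 0.269

0.269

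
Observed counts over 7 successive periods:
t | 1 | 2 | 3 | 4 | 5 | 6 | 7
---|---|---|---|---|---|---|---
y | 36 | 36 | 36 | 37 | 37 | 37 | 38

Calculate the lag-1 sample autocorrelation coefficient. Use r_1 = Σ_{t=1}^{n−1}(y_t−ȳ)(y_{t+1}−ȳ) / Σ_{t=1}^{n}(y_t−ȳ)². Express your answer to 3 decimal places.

Mean ȳ = (36 + 36 + 36 + 37 + 37 + 37 + 38)/7 = 36.7143
Deviations from mean: -0.7143, -0.7143, -0.7143, 0.2857, 0.2857, 0.2857, 1.2857
Σ(y_t−ȳ)(y_{t+1}−ȳ) = (0.5102) + (0.5102) + (-0.2041) + (0.0816) + (0.0816) + (0.3673) = 1.3469
Denominator Σ(y_t−ȳ)² = 3.4286
r_1 = 1.3469 / 3.4286 = 0.393

0.393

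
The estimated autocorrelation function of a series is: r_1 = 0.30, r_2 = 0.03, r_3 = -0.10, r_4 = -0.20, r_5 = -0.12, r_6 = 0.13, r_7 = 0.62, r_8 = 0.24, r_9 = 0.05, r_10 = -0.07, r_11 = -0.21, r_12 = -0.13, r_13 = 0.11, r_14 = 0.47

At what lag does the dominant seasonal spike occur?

7

The largest autocorrelation is r_7 = 0.62, with a weaker echo at lag 14 (0.47); the remaining lags stay at or below 0.30. The elevated value at lag 1 (0.30), dropping to 0.03 at lag 2, reflects decaying short-term dependence rather than seasonality.
The dominant spike at lag 7 indicates a seasonal period of 7.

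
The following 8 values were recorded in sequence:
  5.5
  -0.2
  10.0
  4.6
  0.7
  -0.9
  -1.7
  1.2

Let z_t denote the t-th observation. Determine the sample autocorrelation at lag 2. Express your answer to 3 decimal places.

0.077

Mean z̄ = (5.5 − 0.2 + 10.0 + 4.6 + 0.7 − 0.9 − 1.7 + 1.2)/8 = 2.4000
Deviations from mean: 3.1000, -2.6000, 7.6000, 2.2000, -1.7000, -3.3000, -4.1000, -1.2000
Numerator Σ_{t=1}^{6}(z_t−z̄)(z_{t+2}−z̄) = 8.5900
Denominator Σ(z_t−z̄)² = 111.0000
r_2 = 8.5900 / 111.0000 = 0.077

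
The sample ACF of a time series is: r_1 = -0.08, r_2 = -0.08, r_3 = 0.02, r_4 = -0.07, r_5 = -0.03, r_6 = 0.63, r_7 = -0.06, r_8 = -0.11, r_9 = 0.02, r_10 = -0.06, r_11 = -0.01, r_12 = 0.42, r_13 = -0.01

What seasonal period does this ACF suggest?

6

The largest autocorrelation is r_6 = 0.63, with a weaker echo at lag 12 (0.42); the remaining lags stay at or below 0.02.
The dominant spike at lag 6 indicates a seasonal period of 6.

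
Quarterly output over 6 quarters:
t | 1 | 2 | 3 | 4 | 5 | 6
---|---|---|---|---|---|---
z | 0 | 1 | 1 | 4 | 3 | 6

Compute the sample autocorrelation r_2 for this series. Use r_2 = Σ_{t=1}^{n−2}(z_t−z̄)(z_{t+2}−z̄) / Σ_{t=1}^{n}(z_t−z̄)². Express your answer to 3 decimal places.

Mean z̄ = (0 + 1 + 1 + 4 + 3 + 6)/6 = 2.5000
Deviations from mean: -2.5000, -1.5000, -1.5000, 1.5000, 0.5000, 3.5000
Σ(z_t−z̄)(z_{t+2}−z̄) = (3.7500) + (-2.2500) + (-0.7500) + (5.2500) = 6.0000
Denominator Σ(z_t−z̄)² = 25.5000
r_2 = 6.0000 / 25.5000 = 0.235

0.235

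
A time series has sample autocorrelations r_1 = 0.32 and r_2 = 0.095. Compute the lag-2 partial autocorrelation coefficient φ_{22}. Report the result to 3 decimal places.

-0.008

φ_{22} = (r_2 − r_1²) / (1 − r_1²)
r_1² = (0.32)² = 0.1024
Numerator = 0.095 − 0.1024 = -0.0074; denominator = 1 − 0.1024 = 0.8976
φ_{22} = -0.0074 / 0.8976 = -0.008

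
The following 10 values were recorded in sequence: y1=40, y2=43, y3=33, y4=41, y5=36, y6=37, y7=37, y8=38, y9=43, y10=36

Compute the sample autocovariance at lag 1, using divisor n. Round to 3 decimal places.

-4.476

Mean ȳ = (40 + 43 + 33 + 41 + 36 + 37 + 37 + 38 + 43 + 36)/10 = 38.4000
Σ_{t=1}^{9}(y_t−ȳ)(y_{t+1}−ȳ) = -44.7600
γ_1 = -44.7600 / 10 = -4.476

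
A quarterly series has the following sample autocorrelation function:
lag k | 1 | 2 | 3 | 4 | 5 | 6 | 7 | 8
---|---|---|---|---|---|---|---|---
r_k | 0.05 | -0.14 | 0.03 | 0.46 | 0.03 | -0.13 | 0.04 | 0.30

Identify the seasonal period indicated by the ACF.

4

The largest autocorrelation is r_4 = 0.46, with a weaker echo at lag 8 (0.30); the remaining lags stay at or below 0.05.
The dominant spike at lag 4 indicates a seasonal period of 4.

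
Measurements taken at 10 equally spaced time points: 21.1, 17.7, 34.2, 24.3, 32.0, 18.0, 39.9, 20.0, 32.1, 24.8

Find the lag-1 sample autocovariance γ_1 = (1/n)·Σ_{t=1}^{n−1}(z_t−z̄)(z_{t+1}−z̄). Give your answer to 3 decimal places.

Mean z̄ = (21.1 + 17.7 + 34.2 + 24.3 + 32.0 + 18.0 + 39.9 + 20.0 + 32.1 + 24.8)/10 = 26.4100
Σ_{t=1}^{9}(z_t−z̄)(z_{t+1}−z̄) = -342.4001
γ_1 = -342.4001 / 10 = -34.240

-34.240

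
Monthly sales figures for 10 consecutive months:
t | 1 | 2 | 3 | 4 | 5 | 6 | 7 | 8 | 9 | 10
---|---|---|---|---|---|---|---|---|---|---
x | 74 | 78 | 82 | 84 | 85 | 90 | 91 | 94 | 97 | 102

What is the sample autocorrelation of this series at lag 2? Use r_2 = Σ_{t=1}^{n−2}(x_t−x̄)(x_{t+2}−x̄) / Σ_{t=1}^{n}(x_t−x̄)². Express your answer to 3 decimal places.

0.362

Mean x̄ = (74 + 78 + 82 + 84 + 85 + 90 + 91 + 94 + 97 + 102)/10 = 87.7000
Numerator Σ_{t=1}^{8}(x_t−x̄)(x_{t+2}−x̄) = 247.2200
Denominator Σ(x_t−x̄)² = 682.1000
r_2 = 247.2200 / 682.1000 = 0.362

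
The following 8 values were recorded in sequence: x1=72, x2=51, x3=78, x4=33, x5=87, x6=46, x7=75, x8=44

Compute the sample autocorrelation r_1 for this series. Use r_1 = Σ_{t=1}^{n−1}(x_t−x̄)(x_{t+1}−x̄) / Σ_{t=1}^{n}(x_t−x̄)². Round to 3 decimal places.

Mean x̄ = (72 + 51 + 78 + 33 + 87 + 46 + 75 + 44)/8 = 60.7500
Deviations from mean: 11.2500, -9.7500, 17.2500, -27.7500, 26.2500, -14.7500, 14.2500, -16.7500
Σ(x_t−x̄)(x_{t+1}−x̄) = (-109.6875) + (-168.1875) + (-478.6875) + (-728.4375) + (-387.1875) + (-210.1875) + (-238.6875) = -2321.0625
Denominator Σ(x_t−x̄)² = 2679.5000
r_1 = -2321.0625 / 2679.5000 = -0.866

-0.866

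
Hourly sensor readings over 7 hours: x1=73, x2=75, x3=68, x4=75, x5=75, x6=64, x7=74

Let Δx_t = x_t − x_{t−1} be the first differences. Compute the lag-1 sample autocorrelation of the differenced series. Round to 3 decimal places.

-0.530

First differences Δx: 2, -7, 7, 0, -11, 10
Mean of differences = 0.1667
Numerator Σ(Δx_t−Δx̄)(Δx_{t+1}−Δx̄) = -171.1944
Denominator Σ(Δx_t−Δx̄)² = 322.8333
r_1(Δx) = -171.1944 / 322.8333 = -0.530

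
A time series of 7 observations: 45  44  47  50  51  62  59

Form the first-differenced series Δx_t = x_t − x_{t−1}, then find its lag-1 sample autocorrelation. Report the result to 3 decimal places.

-0.515

First differences Δx: -1, 3, 3, 1, 11, -3
Mean of differences = 2.3333
Numerator Σ(Δx_t−Δx̄)(Δx_{t+1}−Δx̄) = -60.4444
Denominator Σ(Δx_t−Δx̄)² = 117.3333
r_1(Δx) = -60.4444 / 117.3333 = -0.515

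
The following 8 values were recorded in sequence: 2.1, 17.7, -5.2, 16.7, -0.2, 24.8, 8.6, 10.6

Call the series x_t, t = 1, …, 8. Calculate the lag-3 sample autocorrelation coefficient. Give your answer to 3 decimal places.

-0.521

Mean x̄ = (2.1 + 17.7 − 5.2 + 16.7 − 0.2 + 24.8 + 8.6 + 10.6)/8 = 9.3875
Σ(x_t−x̄)(x_{t+3}−x̄) = (-53.2898) + (-79.6961) + (-224.8298) + (-5.7586) + (-11.6248) = -375.1992
Denominator Σ(x_t−x̄)² = 720.0288
r_3 = -375.1992 / 720.0288 = -0.521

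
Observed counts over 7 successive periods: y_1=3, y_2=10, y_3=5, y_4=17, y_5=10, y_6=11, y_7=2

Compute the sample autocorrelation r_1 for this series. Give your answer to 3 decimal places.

-0.244

Mean ȳ = (3 + 10 + 5 + 17 + 10 + 11 + 2)/7 = 8.2857
Deviations from mean: -5.2857, 1.7143, -3.2857, 8.7143, 1.7143, 2.7143, -6.2857
Σ(y_t−ȳ)(y_{t+1}−ȳ) = (-9.0612) + (-5.6327) + (-28.6327) + (14.9388) + (4.6531) + (-17.0612) = -40.7959
Denominator Σ(y_t−ȳ)² = 167.4286
r_1 = -40.7959 / 167.4286 = -0.244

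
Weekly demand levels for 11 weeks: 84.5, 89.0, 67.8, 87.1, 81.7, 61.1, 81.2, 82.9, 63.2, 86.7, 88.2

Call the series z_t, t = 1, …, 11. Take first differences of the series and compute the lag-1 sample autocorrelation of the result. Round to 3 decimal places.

-0.506

First differences Δz: 4.5, -21.2, 19.3, -5.4, -20.6, 20.1, 1.7, -19.7, 23.5, 1.5
Mean of differences = 0.3700
Numerator Σ(Δz_t−Δz̄)(Δz_{t+1}−Δz̄) = -1337.9059
Denominator Σ(Δz_t−Δz̄)² = 2643.8210
r_1(Δz) = -1337.9059 / 2643.8210 = -0.506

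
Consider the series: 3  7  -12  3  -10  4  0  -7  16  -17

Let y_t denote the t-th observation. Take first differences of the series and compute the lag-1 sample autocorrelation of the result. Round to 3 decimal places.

-0.641

First differences Δy: 4, -19, 15, -13, 14, -4, -7, 23, -33
Mean of differences = -2.2222
Numerator Σ(Δy_t−Δȳ)(Δy_{t+1}−Δȳ) = -1670.9383
Denominator Σ(Δy_t−Δȳ)² = 2605.5556
r_1(Δy) = -1670.9383 / 2605.5556 = -0.641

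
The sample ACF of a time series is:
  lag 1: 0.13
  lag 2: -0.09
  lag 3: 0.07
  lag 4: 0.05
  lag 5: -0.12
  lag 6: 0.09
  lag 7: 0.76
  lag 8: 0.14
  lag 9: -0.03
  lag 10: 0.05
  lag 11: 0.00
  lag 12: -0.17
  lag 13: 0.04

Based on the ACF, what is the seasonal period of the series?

The largest autocorrelation is r_7 = 0.76; the remaining lags stay at or below 0.14.
The dominant spike at lag 7 indicates a seasonal period of 7.

7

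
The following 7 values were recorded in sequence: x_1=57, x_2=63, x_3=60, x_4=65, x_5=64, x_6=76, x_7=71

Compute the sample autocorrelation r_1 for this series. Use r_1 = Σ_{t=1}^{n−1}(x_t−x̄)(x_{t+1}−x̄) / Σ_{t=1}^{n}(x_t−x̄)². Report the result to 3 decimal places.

Mean x̄ = (57 + 63 + 60 + 65 + 64 + 76 + 71)/7 = 65.1429
Σ(x_t−x̄)(x_{t+1}−x̄) = (17.4490) + (11.0204) + (0.7347) + (0.1633) + (-12.4082) + (63.5918) = 80.5510
Denominator Σ(x_t−x̄)² = 250.8571
r_1 = 80.5510 / 250.8571 = 0.321

0.321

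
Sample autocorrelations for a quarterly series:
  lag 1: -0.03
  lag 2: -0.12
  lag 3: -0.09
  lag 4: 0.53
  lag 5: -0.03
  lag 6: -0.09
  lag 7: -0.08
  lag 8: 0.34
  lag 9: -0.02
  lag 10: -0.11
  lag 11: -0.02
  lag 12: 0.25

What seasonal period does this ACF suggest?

4

The largest autocorrelation is r_4 = 0.53, with weaker echoes at lags 8 (0.34) and 12 (0.25); the remaining lags stay at or below -0.02.
The dominant spike at lag 4 indicates a seasonal period of 4.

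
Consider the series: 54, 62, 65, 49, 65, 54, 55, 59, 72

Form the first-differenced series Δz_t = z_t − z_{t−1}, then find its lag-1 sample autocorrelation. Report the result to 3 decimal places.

-0.481

First differences Δz: 8, 3, -16, 16, -11, 1, 4, 13
Mean of differences = 2.2500
Numerator Σ(Δz_t−Δz̄)(Δz_{t+1}−Δz̄) = -409.3125
Denominator Σ(Δz_t−Δz̄)² = 851.5000
r_1(Δz) = -409.3125 / 851.5000 = -0.481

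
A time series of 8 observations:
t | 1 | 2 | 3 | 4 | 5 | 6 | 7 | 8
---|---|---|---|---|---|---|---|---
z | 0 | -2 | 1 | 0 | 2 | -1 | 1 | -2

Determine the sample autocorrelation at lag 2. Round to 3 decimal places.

Mean z̄ = (0 − 2 + 1 + 0 + 2 − 1 + 1 − 2)/8 = -0.1250
Deviations from mean: 0.1250, -1.8750, 1.1250, 0.1250, 2.1250, -0.8750, 1.1250, -1.8750
Numerator Σ_{t=1}^{6}(z_t−z̄)(z_{t+2}−z̄) = 6.2188
Denominator Σ(z_t−z̄)² = 14.8750
r_2 = 6.2188 / 14.8750 = 0.418

0.418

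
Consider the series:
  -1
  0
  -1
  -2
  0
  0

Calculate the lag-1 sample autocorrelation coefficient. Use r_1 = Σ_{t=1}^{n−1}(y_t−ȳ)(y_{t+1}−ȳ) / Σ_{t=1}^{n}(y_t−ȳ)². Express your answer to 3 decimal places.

Mean ȳ = (-1 + 0 − 1 − 2 + 0 + 0)/6 = -0.6667
Deviations from mean: -0.3333, 0.6667, -0.3333, -1.3333, 0.6667, 0.6667
Σ(y_t−ȳ)(y_{t+1}−ȳ) = (-0.2222) + (-0.2222) + (0.4444) + (-0.8889) + (0.4444) = -0.4444
Denominator Σ(y_t−ȳ)² = 3.3333
r_1 = -0.4444 / 3.3333 = -0.133

-0.133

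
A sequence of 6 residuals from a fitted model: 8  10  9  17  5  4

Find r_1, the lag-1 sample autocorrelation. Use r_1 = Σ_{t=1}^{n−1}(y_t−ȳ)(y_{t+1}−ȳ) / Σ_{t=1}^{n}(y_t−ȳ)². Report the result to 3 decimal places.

Mean ȳ = (8 + 10 + 9 + 17 + 5 + 4)/6 = 8.8333
Deviations from mean: -0.8333, 1.1667, 0.1667, 8.1667, -3.8333, -4.8333
Σ(y_t−ȳ)(y_{t+1}−ȳ) = (-0.9722) + (0.1944) + (1.3611) + (-31.3056) + (18.5278) = -12.1944
Denominator Σ(y_t−ȳ)² = 106.8333
r_1 = -12.1944 / 106.8333 = -0.114

-0.114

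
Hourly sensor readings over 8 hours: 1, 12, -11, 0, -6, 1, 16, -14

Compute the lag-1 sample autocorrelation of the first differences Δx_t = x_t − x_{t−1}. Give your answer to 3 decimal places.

-0.490

First differences Δx: 11, -23, 11, -6, 7, 15, -30
Mean of differences = -2.1429
Numerator Σ(Δx_t−Δx̄)(Δx_{t+1}−Δx̄) = -955.0204
Denominator Σ(Δx_t−Δx̄)² = 1948.8571
r_1(Δx) = -955.0204 / 1948.8571 = -0.490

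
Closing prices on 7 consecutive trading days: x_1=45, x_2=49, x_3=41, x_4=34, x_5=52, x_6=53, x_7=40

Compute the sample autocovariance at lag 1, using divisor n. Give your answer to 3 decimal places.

-4.636

Mean x̄ = (45 + 49 + 41 + 34 + 52 + 53 + 40)/7 = 44.8571
Deviations: 0.1429, 4.1429, -3.8571, -10.8571, 7.1429, 8.1429, -4.8571
Σ_{t=1}^{6}(x_t−x̄)(x_{t+1}−x̄) = -32.4490
γ_1 = -32.4490 / 7 = -4.636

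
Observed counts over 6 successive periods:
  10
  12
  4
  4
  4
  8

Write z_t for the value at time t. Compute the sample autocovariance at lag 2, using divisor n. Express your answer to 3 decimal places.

Mean z̄ = (10 + 12 + 4 + 4 + 4 + 8)/6 = 7.0000
Σ_{t=1}^{4}(z_t−z̄)(z_{t+2}−z̄) = -18.0000
γ_2 = -18.0000 / 6 = -3.000

-3.000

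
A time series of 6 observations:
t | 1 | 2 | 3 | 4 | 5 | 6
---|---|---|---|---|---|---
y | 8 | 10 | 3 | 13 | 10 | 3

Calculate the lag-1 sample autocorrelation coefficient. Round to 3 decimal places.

Mean ȳ = (8 + 10 + 3 + 13 + 10 + 3)/6 = 7.8333
Deviations from mean: 0.1667, 2.1667, -4.8333, 5.1667, 2.1667, -4.8333
Numerator Σ_{t=1}^{5}(y_t−ȳ)(y_{t+1}−ȳ) = -34.3611
Denominator Σ(y_t−ȳ)² = 82.8333
r_1 = -34.3611 / 82.8333 = -0.415

-0.415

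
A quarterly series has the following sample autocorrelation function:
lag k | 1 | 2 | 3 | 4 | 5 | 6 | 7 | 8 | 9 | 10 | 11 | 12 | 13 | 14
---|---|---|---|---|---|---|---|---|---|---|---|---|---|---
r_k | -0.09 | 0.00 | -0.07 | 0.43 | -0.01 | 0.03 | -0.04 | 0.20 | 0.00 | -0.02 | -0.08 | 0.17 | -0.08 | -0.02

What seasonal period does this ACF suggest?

The largest autocorrelation is r_4 = 0.43, with weaker echoes at lags 8 (0.20) and 12 (0.17); the remaining lags stay at or below 0.03.
The dominant spike at lag 4 indicates a seasonal period of 4.

4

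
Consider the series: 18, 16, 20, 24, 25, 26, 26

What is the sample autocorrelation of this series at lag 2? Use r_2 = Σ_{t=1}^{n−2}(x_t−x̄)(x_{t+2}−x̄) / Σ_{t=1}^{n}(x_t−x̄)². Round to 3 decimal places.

Mean x̄ = (18 + 16 + 20 + 24 + 25 + 26 + 26)/7 = 22.1429
Deviations from mean: -4.1429, -6.1429, -2.1429, 1.8571, 2.8571, 3.8571, 3.8571
Σ(x_t−x̄)(x_{t+2}−x̄) = (8.8776) + (-11.4082) + (-6.1224) + (7.1633) + (11.0204) = 9.5306
Denominator Σ(x_t−x̄)² = 100.8571
r_2 = 9.5306 / 100.8571 = 0.094

0.094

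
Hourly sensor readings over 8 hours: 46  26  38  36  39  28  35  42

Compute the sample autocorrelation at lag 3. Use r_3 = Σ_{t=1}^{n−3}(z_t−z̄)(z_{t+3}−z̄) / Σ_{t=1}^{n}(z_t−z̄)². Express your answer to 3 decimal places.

-0.092

Mean z̄ = (46 + 26 + 38 + 36 + 39 + 28 + 35 + 42)/8 = 36.2500
Σ(z_t−z̄)(z_{t+3}−z̄) = (-2.4375) + (-28.1875) + (-14.4375) + (0.3125) + (15.8125) = -28.9375
Denominator Σ(z_t−z̄)² = 313.5000
r_3 = -28.9375 / 313.5000 = -0.092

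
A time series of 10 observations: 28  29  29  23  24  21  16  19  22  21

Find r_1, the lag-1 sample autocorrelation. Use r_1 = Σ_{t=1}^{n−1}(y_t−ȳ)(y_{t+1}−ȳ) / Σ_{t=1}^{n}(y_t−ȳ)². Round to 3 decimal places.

Mean ȳ = (28 + 29 + 29 + 23 + 24 + 21 + 16 + 19 + 22 + 21)/10 = 23.2000
Numerator Σ_{t=1}^{9}(y_t−ȳ)(y_{t+1}−ȳ) = 112.1600
Denominator Σ(y_t−ȳ)² = 171.6000
r_1 = 112.1600 / 171.6000 = 0.654

0.654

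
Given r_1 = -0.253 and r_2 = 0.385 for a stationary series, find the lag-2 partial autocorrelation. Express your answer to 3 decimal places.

φ_{22} = (r_2 − r_1²) / (1 − r_1²)
r_1² = (-0.253)² = 0.064009
Numerator = 0.385 − 0.0640 = 0.3210; denominator = 1 − 0.0640 = 0.9360
φ_{22} = 0.3210 / 0.9360 = 0.343

0.343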